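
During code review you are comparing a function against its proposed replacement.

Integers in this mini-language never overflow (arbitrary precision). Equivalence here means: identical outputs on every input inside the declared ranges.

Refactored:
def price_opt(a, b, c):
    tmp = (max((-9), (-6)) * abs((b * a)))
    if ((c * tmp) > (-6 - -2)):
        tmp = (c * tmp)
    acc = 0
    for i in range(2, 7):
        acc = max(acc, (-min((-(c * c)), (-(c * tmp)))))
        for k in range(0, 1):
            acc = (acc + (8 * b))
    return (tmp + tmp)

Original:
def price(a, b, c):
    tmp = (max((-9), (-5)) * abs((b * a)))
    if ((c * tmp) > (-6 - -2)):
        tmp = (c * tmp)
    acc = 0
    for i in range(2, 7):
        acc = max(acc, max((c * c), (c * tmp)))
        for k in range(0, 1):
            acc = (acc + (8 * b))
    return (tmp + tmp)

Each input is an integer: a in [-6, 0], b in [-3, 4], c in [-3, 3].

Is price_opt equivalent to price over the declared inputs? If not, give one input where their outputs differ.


Not equivalent: a=-6, b=-3, c=-3 separates them (540 vs 648).
price: tmp = -90; ((c * tmp) > (-6 - -2)) -> true; tmp = 270; acc = 0; [i=2]; acc = 9; [k=0]; acc = -15; [i=3]; acc = 9; [k=0]; acc = -15; [i=4]; acc = 9; [k=0]; acc = -15; [i=5]; acc = 9; [k=0]; acc = -15; [i=6]; acc = 9; [k=0]; acc = -15; return 540
price_opt: tmp = -108; ((c * tmp) > (-6 - -2)) -> true; tmp = 324; acc = 0; [i=2]; acc = 9; [k=0]; acc = -15; [i=3]; acc = 9; [k=0]; acc = -15; [i=4]; acc = 9; [k=0]; acc = -15; [i=5]; acc = 9; [k=0]; acc = -15; [i=6]; acc = 9; [k=0]; acc = -15; return 648
verdict: not equivalent; witness: a=-6, b=-3, c=-3


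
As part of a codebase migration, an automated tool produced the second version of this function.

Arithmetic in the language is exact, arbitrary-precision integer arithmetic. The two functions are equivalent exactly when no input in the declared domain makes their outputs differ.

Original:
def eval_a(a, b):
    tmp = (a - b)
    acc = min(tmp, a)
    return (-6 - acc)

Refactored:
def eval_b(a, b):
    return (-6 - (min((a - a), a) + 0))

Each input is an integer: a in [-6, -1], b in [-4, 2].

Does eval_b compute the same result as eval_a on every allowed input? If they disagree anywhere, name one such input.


The rewrite breaks on a=-6, b=1, where the results are 1 and 0.
eval_a: tmp=-7, then acc=-7, then returns 1
eval_b: returns 0
verdict: not equivalent; witness: a=-6, b=1


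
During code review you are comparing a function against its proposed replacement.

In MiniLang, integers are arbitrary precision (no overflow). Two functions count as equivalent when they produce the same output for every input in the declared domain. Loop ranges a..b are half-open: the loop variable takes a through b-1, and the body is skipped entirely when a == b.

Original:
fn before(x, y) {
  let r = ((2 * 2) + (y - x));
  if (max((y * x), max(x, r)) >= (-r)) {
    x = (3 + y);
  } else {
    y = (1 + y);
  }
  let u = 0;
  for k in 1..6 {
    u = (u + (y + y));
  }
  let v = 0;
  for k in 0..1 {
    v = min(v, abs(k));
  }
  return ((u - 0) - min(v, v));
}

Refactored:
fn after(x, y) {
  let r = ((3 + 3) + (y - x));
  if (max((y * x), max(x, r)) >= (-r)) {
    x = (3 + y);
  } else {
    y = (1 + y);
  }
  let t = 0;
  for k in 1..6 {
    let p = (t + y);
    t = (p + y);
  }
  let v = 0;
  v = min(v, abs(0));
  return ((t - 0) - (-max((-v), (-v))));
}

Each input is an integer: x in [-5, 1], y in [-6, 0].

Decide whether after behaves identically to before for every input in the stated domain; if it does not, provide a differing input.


Evaluate both at x=0, y=-6.
before: r = -2; (max((y * x), max(x, r)) >= (-r)) -> false; y = -5; u = 0; [k=1]; u = -10; [k=2]; u = -20; [k=3]; u = -30; [k=4]; u = -40; [k=5]; u = -50; v = 0; [k=0]; v = 0; return -50
after: r = 0; (max((y * x), max(x, r)) >= (-r)) -> true; x = -3; t = 0; [k=1]; p = -6; t = -12; [k=2]; p = -18; t = -24; [k=3]; p = -30; t = -36; [k=4]; p = -42; t = -48; [k=5]; p = -54; t = -60; v = 0; v = 0; return -60
-50 against -60: the behavior changed.
verdict: not equivalent; witness: x=0, y=-6


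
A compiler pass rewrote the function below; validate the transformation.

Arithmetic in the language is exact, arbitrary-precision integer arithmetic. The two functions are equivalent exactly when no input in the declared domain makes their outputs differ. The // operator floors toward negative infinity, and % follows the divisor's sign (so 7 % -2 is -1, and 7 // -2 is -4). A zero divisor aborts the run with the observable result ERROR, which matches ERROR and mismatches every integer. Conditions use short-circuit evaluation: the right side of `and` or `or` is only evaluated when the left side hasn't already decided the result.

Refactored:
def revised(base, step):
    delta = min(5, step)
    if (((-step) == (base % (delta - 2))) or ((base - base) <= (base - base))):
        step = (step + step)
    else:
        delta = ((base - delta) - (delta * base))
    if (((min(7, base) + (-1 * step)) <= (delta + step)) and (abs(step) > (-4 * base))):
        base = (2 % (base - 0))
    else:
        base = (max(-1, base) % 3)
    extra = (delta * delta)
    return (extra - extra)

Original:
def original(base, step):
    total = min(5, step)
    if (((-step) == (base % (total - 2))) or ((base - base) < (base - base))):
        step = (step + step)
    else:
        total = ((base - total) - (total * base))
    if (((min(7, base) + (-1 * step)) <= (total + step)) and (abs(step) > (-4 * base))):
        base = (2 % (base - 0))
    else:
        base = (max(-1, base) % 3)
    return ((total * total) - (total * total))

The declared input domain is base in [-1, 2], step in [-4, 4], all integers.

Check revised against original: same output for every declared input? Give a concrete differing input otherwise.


Although `((base - base) < (base - base))` became `((base - base) <= (base - base))`, no input in the stated domain can expose it; all 36 inputs agree.
verdict: equivalent


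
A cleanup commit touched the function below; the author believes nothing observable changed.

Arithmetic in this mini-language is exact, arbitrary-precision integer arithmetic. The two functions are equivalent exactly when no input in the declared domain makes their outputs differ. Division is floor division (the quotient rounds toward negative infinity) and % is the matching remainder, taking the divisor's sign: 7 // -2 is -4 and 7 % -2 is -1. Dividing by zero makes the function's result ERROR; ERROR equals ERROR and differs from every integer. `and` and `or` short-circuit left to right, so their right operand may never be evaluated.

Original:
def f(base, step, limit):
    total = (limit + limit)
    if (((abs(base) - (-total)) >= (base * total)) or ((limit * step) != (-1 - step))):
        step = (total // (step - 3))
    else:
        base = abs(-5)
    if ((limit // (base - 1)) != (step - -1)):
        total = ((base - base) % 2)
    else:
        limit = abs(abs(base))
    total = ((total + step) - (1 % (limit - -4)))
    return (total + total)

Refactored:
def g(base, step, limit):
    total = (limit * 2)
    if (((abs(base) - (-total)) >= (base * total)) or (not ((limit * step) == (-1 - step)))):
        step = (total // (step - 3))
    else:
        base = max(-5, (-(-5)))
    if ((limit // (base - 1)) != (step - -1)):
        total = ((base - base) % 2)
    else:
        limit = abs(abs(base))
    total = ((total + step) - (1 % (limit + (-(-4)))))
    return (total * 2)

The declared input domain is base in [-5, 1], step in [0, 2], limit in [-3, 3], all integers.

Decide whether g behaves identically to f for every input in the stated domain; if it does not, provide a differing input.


Behavior is preserved: although comparison usage differs, and min/max/abs usage differs, and arithmetic usage differs, and boolean connective usage differs, and constant usage differs, the outputs never diverge.
Spot check at base=-5, step=1, limit=-1 — f: total = -2; (((abs(base) - (-total)) >= (base * total)) or ((limit * step) != (-1 - step))) -> true; step = 1; ((limit // (base - 1)) != (step - -1)) -> true; total = 0; total = 0; return 0. g: total = -2; (((abs(base) - (-total)) >= (base * total)) or (not ((limit * step) == (-1 - step)))) -> true; step = 1; ((limit // (base - 1)) != (step - -1)) -> true; total = 0; total = 0; return 0. Both give 0.
Across all 147 domain points the two functions coincide.
verdict: equivalent


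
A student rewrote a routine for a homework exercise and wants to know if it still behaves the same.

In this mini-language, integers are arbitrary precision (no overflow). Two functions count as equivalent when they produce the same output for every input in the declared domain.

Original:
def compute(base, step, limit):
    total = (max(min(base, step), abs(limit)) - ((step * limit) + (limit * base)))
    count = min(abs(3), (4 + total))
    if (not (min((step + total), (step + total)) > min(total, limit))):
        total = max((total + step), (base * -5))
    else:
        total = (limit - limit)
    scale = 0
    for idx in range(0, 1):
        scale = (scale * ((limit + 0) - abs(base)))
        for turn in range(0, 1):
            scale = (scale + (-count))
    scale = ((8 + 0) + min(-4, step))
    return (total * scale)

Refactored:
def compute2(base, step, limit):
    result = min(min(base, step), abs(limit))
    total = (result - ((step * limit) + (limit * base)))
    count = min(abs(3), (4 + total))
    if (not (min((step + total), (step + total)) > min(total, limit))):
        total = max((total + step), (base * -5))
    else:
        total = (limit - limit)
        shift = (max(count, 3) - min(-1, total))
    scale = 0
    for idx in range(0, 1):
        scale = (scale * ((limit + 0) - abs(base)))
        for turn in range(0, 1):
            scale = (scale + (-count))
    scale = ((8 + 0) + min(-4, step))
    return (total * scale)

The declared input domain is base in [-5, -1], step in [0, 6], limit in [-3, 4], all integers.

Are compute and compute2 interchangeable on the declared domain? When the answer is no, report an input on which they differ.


Evaluate both at base=-5, step=0, limit=1.
compute: total = 6; count = 3; (not (min((step + total), (step + total)) > min(total, limit))) -> false; total = 0; scale = 0; [idx=0]; scale = 0; [turn=0]; scale = -3; scale = 4; return 0
compute2: result = -5; total = 0; count = 3; (not (min((step + total), (step + total)) > min(total, limit))) -> true; total = 25; scale = 0; [idx=0]; scale = 0; [turn=0]; scale = -3; scale = 4; return 100
0 != 100, so the rewrite changes behavior.
verdict: not equivalent; witness: base=-5, step=0, limit=1


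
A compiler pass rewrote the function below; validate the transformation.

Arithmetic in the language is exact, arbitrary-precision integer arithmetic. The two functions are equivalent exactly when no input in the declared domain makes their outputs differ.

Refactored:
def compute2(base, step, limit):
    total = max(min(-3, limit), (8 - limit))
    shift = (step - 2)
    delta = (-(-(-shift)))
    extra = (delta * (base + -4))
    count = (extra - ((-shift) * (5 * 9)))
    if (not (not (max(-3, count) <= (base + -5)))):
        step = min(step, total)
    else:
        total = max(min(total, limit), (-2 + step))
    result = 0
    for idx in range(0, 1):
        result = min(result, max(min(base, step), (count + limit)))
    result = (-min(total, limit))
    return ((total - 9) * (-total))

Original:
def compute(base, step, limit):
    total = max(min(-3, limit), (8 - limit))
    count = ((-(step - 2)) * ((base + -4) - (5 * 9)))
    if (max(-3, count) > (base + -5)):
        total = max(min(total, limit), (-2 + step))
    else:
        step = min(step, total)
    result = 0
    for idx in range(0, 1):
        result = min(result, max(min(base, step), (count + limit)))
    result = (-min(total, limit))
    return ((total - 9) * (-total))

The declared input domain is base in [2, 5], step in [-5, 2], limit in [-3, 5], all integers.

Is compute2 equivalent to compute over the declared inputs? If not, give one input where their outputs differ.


Reading the diff, among the changes: comparison usage differs, plus local variable names differ, plus boolean connective usage differs, plus arithmetic usage differs, plus statement counts differ.
Tracing base=5, step=-3, limit=3: compute: total := 5 | count := -220 | (max(-3, count) > (base + -5)): false | step := -3 | result := 0 | iter idx=0: | result := -3 | result := -3 | result 20 | compute2: total := 5 | shift := -5 | delta := 5 | extra := 5 | count := -220 | (not (not (max(-3, count) <= (base + -5)))): true | step := -3 | result := 0 | iter idx=0: | result := -3 | result := -3 | result 20 — matching result 20.
Across all 288 domain points the two functions coincide.
verdict: equivalent


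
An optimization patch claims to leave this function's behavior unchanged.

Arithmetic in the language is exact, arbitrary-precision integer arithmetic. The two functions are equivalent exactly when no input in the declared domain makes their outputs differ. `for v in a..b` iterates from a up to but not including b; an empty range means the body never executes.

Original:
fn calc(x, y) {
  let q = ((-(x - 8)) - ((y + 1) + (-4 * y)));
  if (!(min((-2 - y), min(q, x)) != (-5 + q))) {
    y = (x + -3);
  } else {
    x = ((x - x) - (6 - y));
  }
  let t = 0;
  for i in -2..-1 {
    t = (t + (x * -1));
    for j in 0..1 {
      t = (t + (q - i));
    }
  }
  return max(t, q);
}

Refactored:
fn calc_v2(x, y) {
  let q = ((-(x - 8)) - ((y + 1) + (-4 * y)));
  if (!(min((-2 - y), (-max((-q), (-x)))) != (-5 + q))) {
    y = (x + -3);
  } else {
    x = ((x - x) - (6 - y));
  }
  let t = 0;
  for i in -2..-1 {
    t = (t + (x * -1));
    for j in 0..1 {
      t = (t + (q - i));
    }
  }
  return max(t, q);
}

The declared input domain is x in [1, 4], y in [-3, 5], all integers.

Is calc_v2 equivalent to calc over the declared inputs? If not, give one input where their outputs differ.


This is a faithful refactor — min/max/abs usage differs, but the computed results match everywhere.
Spot check at x=2, y=2 — calc: q=11, then (!(min((-2 - y), min(q, x)) != (-5 + q))) is false, then x=-4, then t=0, then (i=-2), then t=4, then (j=0), then t=17, then returns 17. calc_v2: q=11, then (!(min((-2 - y), (-max((-q), (-x)))) != (-5 + q))) is false, then x=-4, then t=0, then (i=-2), then t=4, then (j=0), then t=17, then returns 17. Both give 17.
Every one of the 36 inputs gives matching results.
verdict: equivalent


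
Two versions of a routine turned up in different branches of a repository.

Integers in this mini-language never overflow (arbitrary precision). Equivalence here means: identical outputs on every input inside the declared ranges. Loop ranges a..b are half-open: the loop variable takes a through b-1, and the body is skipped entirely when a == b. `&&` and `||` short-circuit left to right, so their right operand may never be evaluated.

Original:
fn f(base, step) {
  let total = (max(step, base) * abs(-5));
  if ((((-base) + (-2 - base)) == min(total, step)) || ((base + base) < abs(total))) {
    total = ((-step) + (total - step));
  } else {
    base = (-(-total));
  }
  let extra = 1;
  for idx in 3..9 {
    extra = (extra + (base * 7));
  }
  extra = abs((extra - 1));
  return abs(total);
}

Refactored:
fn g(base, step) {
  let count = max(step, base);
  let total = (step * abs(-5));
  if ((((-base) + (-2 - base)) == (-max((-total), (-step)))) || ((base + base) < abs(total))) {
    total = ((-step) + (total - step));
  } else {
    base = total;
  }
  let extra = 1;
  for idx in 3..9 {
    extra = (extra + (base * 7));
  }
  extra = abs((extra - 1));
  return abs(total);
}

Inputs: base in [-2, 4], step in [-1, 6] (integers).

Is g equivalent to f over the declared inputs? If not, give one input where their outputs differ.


Try base=0, step=-1.
f: total=0, then ((((-base) + (-2 - base)) == min(total, step)) || ((base + base) < abs(total))) is false, then base=0, then extra=1, then (idx=3), then extra=1, then (idx=4), then extra=1, then (idx=5), then extra=1, then (idx=6), then extra=1, then (idx=7), then extra=1, then (idx=8), then extra=1, then extra=0, then returns 0
g: count=0, then total=-5, then ((((-base) + (-2 - base)) == (-max((-total), (-step)))) || ((base + base) < abs(total))) is true, then total=-3, then extra=1, then (idx=3), then extra=1, then (idx=4), then extra=1, then (idx=5), then extra=1, then (idx=6), then extra=1, then (idx=7), then extra=1, then (idx=8), then extra=1, then extra=0, then returns 3
0 and 3 differ, so these are not the same function on this domain.
verdict: not equivalent; witness: base=0, step=-1


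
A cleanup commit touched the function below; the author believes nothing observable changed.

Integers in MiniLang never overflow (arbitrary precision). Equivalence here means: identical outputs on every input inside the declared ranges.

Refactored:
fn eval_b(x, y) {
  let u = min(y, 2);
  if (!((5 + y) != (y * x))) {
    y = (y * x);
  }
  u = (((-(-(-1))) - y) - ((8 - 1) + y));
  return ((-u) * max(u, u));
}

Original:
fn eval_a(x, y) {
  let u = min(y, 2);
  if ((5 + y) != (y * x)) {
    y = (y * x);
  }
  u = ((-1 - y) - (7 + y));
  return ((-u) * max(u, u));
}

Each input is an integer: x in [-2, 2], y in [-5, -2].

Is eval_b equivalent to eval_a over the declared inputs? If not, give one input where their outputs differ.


There is a counterexample at x=-2, y=-5: -784 on one side, -4 on the other.
eval_a: u := -5 | ((5 + y) != (y * x)): true | y := 10 | u := -28 | result -784
eval_b: u := -5 | (!((5 + y) != (y * x))): false | u := 2 | result -4
verdict: not equivalent; witness: x=-2, y=-5


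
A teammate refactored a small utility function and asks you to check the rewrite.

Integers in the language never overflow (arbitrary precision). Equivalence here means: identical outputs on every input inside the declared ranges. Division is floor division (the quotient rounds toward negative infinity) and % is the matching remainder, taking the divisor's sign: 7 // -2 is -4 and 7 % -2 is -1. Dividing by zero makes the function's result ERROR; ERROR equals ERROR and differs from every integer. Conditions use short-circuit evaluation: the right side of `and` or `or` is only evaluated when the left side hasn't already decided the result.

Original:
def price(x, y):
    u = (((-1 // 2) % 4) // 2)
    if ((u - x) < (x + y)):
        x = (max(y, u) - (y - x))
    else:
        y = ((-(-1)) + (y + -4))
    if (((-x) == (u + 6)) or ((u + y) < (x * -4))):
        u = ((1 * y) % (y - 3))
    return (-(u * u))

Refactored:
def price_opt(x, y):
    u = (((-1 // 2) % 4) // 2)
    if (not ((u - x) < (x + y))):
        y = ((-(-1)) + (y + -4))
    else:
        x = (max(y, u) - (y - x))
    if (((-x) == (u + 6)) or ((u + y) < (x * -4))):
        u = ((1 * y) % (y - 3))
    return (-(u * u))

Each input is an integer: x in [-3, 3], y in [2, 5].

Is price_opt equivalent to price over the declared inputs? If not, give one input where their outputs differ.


Differences: boolean connective usage differs — yet all 28 inputs agree.
verdict: equivalent


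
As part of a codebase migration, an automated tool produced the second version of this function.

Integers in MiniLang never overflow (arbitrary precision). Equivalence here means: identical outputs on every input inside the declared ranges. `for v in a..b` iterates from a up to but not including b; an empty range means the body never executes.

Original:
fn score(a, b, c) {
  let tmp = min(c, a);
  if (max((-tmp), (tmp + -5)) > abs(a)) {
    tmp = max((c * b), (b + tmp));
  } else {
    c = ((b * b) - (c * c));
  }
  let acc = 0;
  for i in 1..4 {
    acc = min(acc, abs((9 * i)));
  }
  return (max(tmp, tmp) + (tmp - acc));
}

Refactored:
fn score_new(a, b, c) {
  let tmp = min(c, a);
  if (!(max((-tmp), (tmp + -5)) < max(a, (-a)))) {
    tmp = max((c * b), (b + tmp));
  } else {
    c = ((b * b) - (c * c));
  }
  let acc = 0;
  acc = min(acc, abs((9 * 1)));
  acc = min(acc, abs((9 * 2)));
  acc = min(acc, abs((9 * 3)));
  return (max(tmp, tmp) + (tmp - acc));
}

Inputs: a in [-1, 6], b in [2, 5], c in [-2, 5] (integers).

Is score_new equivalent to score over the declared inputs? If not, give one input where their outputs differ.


Input a=-1, b=2, c=-1: -2 from score versus 2 from score_new.
verdict: not equivalent; witness: a=-1, b=2, c=-1


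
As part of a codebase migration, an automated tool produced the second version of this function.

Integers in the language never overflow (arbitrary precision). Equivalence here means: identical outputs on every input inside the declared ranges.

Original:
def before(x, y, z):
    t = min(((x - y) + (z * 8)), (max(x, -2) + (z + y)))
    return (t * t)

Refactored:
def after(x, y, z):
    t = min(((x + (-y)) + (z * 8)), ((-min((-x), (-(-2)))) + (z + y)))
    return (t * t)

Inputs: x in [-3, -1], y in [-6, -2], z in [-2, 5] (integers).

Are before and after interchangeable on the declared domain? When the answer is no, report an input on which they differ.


The two are interchangeable: min/max/abs usage differs; also arithmetic usage differs, and every declared input agrees.
As a probe, take x=-2, y=-6, z=5: before runs t=-3, then returns 9; after runs t=-3, then returns 9; both end at 9.
Checked all 120 inputs in the declared domain: the outputs agree on every one.
verdict: equivalent


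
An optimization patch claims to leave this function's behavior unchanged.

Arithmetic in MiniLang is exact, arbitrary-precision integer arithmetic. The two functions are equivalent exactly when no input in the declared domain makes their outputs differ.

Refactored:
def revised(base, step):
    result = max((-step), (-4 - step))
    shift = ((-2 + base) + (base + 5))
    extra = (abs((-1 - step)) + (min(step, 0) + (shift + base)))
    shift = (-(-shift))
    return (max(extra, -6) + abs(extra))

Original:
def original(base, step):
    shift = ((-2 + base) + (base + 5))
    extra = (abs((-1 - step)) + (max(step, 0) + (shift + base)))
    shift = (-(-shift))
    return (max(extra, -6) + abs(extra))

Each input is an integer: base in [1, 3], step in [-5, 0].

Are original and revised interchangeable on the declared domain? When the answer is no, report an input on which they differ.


Try base=1, step=-5.
original: shift=5, then extra=10, then shift=5, then returns 20
revised: result=5, then shift=5, then extra=5, then shift=5, then returns 10
20 vs 10 — the two versions disagree here.
verdict: not equivalent; witness: base=1, step=-5


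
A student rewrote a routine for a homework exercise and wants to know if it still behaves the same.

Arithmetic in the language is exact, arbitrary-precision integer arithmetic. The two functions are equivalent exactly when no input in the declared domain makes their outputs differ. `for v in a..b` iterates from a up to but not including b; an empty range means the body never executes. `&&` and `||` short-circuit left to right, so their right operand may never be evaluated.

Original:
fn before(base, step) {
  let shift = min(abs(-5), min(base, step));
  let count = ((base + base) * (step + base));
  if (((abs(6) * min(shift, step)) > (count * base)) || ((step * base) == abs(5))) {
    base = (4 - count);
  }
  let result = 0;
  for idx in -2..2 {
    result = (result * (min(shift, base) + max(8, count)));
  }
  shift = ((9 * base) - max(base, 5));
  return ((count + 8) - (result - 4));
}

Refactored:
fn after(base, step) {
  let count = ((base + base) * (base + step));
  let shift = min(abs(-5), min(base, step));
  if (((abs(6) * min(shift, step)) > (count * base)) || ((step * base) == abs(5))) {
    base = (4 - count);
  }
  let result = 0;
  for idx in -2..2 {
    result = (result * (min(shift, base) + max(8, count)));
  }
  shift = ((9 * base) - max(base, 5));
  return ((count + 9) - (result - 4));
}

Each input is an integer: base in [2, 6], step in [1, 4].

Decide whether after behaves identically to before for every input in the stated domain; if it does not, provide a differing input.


Evaluate both at base=2, step=1.
before: shift=1, then count=12, then (((abs(6) * min(shift, step)) > (count * base)) || ((step * base) == abs(5))) is false, then result=0, then (idx=-2), then result=0, then (idx=-1), then result=0, then (idx=0), then result=0, then (idx=1), then result=0, then shift=13, then returns 24
after: count=12, then shift=1, then (((abs(6) * min(shift, step)) > (count * base)) || ((step * base) == abs(5))) is false, then result=0, then (idx=-2), then result=0, then (idx=-1), then result=0, then (idx=0), then result=0, then (idx=1), then result=0, then shift=13, then returns 25
24 against 25: the behavior changed.
verdict: not equivalent; witness: base=2, step=1


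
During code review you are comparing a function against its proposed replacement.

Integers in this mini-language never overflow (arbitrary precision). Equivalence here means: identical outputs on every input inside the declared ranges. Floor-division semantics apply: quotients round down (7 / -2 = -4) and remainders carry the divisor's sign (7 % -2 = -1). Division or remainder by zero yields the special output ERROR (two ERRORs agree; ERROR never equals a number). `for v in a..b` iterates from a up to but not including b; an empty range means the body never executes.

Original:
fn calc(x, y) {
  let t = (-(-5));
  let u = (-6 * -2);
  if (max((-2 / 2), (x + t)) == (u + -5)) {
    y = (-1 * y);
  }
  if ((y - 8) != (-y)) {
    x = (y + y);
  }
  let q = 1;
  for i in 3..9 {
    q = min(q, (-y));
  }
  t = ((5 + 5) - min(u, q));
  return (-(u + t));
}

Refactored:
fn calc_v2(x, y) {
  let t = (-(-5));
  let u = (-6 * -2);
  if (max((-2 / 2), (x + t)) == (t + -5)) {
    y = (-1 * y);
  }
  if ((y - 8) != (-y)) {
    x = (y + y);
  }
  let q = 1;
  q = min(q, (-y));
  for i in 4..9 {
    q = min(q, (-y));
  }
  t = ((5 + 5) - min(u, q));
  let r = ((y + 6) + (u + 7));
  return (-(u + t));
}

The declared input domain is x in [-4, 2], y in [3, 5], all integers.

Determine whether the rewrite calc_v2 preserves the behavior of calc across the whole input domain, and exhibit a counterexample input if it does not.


x=2, y=3 yields -21 from calc but -25 from calc_v2.
verdict: not equivalent; witness: x=2, y=3


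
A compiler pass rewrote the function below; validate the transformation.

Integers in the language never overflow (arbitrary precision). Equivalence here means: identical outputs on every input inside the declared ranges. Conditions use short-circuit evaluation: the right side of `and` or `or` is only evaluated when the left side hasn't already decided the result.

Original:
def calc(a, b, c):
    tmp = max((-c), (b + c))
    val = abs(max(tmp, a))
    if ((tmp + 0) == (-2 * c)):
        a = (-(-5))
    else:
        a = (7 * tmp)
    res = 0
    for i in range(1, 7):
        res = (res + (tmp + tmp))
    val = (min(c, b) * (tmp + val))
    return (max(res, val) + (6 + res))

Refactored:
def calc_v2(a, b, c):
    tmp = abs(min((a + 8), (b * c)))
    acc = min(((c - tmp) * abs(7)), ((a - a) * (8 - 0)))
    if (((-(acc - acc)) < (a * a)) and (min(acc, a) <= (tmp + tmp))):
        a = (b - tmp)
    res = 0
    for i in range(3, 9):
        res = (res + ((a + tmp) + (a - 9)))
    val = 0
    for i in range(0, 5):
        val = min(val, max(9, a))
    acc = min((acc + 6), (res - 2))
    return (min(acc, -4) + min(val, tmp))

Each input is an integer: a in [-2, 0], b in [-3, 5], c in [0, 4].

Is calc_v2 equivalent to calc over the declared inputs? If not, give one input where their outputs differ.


Consider the input a=-2, b=-3, c=0.
calc: tmp = 0; val = 0; ((tmp + 0) == (-2 * c)) -> true; a = 5; res = 0; [i=1]; res = 0; [i=2]; res = 0; [i=3]; res = 0; [i=4]; res = 0; [i=5]; res = 0; [i=6]; res = 0; val = 0; return 6
calc_v2: tmp = 0; acc = 0; (((-(acc - acc)) < (a * a)) and (min(acc, a) <= (tmp + tmp))) -> true; a = -3; res = 0; [i=3]; res = -15; [i=4]; res = -30; [i=5]; res = -45; [i=6]; res = -60; [i=7]; res = -75; [i=8]; res = -90; val = 0; [i=0]; val = 0; [i=1]; val = 0; [i=2]; val = 0; [i=3]; val = 0; [i=4]; val = 0; acc = -92; return -92
6 != -92, so the rewrite changes behavior.
verdict: not equivalent; witness: a=-2, b=-3, c=0


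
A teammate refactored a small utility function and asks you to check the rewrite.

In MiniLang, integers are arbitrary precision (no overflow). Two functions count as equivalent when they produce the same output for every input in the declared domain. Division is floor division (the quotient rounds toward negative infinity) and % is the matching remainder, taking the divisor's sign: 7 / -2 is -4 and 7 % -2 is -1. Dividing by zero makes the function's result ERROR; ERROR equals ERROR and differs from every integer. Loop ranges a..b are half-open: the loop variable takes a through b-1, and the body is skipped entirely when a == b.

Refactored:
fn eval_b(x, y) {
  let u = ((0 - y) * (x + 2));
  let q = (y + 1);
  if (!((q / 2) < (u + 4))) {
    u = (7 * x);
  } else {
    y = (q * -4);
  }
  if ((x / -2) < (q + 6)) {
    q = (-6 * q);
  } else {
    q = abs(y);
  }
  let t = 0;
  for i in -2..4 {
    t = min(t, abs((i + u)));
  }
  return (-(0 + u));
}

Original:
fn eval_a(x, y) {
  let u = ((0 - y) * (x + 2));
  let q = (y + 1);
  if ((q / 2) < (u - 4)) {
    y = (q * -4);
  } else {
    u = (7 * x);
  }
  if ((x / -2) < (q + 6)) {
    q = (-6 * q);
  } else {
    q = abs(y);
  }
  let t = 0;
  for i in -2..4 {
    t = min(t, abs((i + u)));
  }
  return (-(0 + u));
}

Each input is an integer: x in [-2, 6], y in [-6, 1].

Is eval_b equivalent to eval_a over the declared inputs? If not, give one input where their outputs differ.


The rewrite breaks on x=-2, y=-6, where the results are 14 and 0.
eval_a: u=0, then q=-5, then ((q / 2) < (u - 4)) is false, then u=-14, then ((x / -2) < (q + 6)) is false, then q=6, then t=0, then (i=-2), then t=0, then (i=-1), then t=0, then (i=0), then t=0, then (i=1), then t=0, then (i=2), then t=0, then (i=3), then t=0, then returns 14
eval_b: u=0, then q=-5, then (!((q / 2) < (u + 4))) is false, then y=20, then ((x / -2) < (q + 6)) is false, then q=20, then t=0, then (i=-2), then t=0, then (i=-1), then t=0, then (i=0), then t=0, then (i=1), then t=0, then (i=2), then t=0, then (i=3), then t=0, then returns 0
verdict: not equivalent; witness: x=-2, y=-6


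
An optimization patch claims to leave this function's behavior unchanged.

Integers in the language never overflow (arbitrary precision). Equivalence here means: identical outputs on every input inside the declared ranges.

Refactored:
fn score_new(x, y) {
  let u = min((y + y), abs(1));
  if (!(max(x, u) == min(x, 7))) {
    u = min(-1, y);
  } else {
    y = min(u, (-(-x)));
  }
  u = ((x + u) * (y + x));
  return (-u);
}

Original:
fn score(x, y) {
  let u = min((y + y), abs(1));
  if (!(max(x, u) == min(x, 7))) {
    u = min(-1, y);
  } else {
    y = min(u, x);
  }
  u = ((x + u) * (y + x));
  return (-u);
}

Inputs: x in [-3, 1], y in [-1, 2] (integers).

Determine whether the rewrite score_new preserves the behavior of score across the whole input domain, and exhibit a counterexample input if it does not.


This is a faithful refactor — same computation, different form, but the computed results match everywhere.
One worked example (x=1, y=-1) — score: u=-2, then (!(max(x, u) == min(x, 7))) is false, then y=-2, then u=1, then returns -1; score_new: u=-2, then (!(max(x, u) == min(x, 7))) is false, then y=-2, then u=1, then returns -1; agreement on -1.
Every one of the 20 inputs gives matching results.
verdict: equivalent


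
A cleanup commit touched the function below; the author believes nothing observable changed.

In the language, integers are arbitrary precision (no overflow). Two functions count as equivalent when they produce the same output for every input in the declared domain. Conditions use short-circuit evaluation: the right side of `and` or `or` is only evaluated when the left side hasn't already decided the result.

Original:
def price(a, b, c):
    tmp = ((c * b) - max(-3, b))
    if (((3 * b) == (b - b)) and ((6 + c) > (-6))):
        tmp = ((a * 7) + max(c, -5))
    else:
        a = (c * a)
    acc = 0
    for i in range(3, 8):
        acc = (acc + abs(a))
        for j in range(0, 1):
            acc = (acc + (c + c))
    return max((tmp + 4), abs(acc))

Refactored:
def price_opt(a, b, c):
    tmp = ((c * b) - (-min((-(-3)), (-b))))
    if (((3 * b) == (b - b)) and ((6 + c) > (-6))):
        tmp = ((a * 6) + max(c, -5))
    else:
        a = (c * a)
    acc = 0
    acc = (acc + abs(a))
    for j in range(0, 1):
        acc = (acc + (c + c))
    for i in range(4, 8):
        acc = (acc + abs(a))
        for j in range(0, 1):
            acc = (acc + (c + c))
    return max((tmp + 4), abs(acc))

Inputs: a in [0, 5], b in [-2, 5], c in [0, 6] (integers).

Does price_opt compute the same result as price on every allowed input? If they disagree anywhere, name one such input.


Take a=1, b=0, c=0.
price: tmp = 0; (((3 * b) == (b - b)) and ((6 + c) > (-6))) -> true; tmp = 7; acc = 0; [i=3]; acc = 1; [j=0]; acc = 1; [i=4]; acc = 2; [j=0]; acc = 2; [i=5]; acc = 3; [j=0]; acc = 3; [i=6]; acc = 4; [j=0]; acc = 4; [i=7]; acc = 5; [j=0]; acc = 5; return 11
price_opt: tmp = 0; (((3 * b) == (b - b)) and ((6 + c) > (-6))) -> true; tmp = 6; acc = 0; acc = 1; [j=0]; acc = 1; [i=4]; acc = 2; [j=0]; acc = 2; [i=5]; acc = 3; [j=0]; acc = 3; [i=6]; acc = 4; [j=0]; acc = 4; [i=7]; acc = 5; [j=0]; acc = 5; return 10
11 against 10: the behavior changed.
verdict: not equivalent; witness: a=1, b=0, c=0


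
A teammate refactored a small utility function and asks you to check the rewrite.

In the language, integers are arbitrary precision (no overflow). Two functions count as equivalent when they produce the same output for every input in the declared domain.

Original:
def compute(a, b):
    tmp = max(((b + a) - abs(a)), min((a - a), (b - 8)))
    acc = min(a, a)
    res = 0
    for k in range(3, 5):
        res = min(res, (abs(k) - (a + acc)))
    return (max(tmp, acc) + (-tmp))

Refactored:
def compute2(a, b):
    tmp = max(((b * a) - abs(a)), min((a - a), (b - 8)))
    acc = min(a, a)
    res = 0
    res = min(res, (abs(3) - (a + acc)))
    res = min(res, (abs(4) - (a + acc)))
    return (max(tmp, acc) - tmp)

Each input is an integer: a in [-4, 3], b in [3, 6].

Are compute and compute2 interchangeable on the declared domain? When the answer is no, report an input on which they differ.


Run the pair on a=-3, b=3.
compute: tmp becomes -3; next acc becomes -3; next res becomes 0; next at k=3:; next res becomes 0; next at k=4:; next res becomes 0; next final value 0
compute2: tmp becomes -5; next acc becomes -3; next res becomes 0; next res becomes 0; next res becomes 0; next final value 2
0 and 2 differ, so these are not the same function on this domain.
verdict: not equivalent; witness: a=-3, b=3


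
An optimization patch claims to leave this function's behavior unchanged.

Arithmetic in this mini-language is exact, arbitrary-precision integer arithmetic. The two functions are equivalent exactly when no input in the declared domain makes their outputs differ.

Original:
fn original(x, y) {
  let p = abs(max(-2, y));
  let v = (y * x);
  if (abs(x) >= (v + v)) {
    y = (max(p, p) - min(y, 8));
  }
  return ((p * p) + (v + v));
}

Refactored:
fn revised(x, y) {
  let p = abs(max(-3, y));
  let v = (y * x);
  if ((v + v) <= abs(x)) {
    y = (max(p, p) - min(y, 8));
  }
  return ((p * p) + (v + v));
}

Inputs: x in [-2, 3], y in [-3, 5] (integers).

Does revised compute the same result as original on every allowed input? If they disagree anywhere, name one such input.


At x=-2, y=-3: original gives 16, revised gives 21.
verdict: not equivalent; witness: x=-2, y=-3


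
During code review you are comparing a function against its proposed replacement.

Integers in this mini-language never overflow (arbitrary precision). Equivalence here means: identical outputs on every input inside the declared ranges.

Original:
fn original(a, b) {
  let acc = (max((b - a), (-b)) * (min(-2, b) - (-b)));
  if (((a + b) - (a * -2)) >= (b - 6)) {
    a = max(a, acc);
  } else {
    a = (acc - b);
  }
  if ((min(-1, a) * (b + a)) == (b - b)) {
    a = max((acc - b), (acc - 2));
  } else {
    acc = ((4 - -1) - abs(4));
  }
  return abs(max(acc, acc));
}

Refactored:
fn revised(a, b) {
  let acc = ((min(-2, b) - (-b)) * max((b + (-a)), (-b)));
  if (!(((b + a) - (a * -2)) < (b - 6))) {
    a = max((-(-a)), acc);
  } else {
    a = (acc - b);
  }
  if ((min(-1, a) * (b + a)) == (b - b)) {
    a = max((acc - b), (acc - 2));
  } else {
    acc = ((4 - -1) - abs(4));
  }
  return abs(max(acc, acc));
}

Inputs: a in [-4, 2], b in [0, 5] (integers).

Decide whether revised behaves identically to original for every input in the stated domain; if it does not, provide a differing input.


Behavior is preserved: although comparison usage differs; and boolean connective usage differs; and arithmetic usage differs, the outputs never diverge.
Tracing a=-2, b=1: original: acc=-3, then (((a + b) - (a * -2)) >= (b - 6)) is true, then a=-2, then ((min(-1, a) * (b + a)) == (b - b)) is false, then acc=1, then returns 1 | revised: acc=-3, then (!(((b + a) - (a * -2)) < (b - 6))) is true, then a=-2, then ((min(-1, a) * (b + a)) == (b - b)) is false, then acc=1, then returns 1 — matching result 1.
Checked all 42 inputs in the declared domain: the outputs agree on every one.
verdict: equivalent


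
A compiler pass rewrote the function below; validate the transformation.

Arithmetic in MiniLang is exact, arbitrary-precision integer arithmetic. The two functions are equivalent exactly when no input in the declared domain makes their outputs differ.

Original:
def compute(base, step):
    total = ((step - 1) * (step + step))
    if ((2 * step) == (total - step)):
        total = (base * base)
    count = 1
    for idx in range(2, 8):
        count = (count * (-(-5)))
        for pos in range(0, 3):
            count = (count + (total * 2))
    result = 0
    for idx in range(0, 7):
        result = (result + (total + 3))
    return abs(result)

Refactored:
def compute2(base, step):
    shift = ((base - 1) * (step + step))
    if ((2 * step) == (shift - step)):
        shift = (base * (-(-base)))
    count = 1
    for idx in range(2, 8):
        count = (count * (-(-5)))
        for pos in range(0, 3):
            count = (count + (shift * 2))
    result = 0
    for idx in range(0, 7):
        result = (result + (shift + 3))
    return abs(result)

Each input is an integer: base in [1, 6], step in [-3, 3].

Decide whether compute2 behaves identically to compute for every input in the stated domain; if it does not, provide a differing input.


These are not equivalent — on base=1, step=-3 the outputs split (189 vs 21).
compute: total becomes 24; next ((2 * step) == (total - step)) evaluates to false; next count becomes 1; next at idx=2:; next count becomes 5; next at pos=0:; next count becomes 53; next at pos=1:; next count becomes 101; next at pos=2:; next count becomes 149; next at idx=3:; next count becomes 745; next at pos=0:; next count becomes 793; next at pos=1:; next count becomes 841; next at pos=2:; next count becomes 889; next at idx=4:; next count becomes 4445; next at pos=0:; next count becomes 4493; next at pos=1:; next count becomes 4541; next at pos=2:; next count becomes 4589; next at idx=5:; next count becomes 22945; next at pos=0:; next count becomes 22993; next at pos=1:; next count becomes 23041; next at pos=2:; next count becomes 23089; next at idx=6:; next count becomes 115445; next at pos=0:; next count becomes 115493; next at pos=1:; next count becomes 115541; next at pos=2:; next count becomes 115589; next at idx=7:; next count becomes 577945; next at pos=0:; next count becomes 577993; next at pos=1:; next count becomes 578041; next at pos=2:; next count becomes 578089; next result becomes 0; next at idx=0:; next result becomes 27; next at idx=1:; next result becomes 54; next at idx=2:; next result becomes 81; next at idx=3:; next result becomes 108; next at idx=4:; next result becomes 135; next at idx=5:; next result becomes 162; next at idx=6:; next result becomes 189; next final value 189
compute2: shift becomes 0; next ((2 * step) == (shift - step)) evaluates to false; next count becomes 1; next at idx=2:; next count becomes 5; next at pos=0:; next count becomes 5; next at pos=1:; next count becomes 5; next at pos=2:; next count becomes 5; next at idx=3:; next count becomes 25; next at pos=0:; next count becomes 25; next at pos=1:; next count becomes 25; next at pos=2:; next count becomes 25; next at idx=4:; next count becomes 125; next at pos=0:; next count becomes 125; next at pos=1:; next count becomes 125; next at pos=2:; next count becomes 125; next at idx=5:; next count becomes 625; next at pos=0:; next count becomes 625; next at pos=1:; next count becomes 625; next at pos=2:; next count becomes 625; next at idx=6:; next count becomes 3125; next at pos=0:; next count becomes 3125; next at pos=1:; next count becomes 3125; next at pos=2:; next count becomes 3125; next at idx=7:; next count becomes 15625; next at pos=0:; next count becomes 15625; next at pos=1:; next count becomes 15625; next at pos=2:; next count becomes 15625; next result becomes 0; next at idx=0:; next result becomes 3; next at idx=1:; next result becomes 6; next at idx=2:; next result becomes 9; next at idx=3:; next result becomes 12; next at idx=4:; next result becomes 15; next at idx=5:; next result becomes 18; next at idx=6:; next result becomes 21; next final value 21
verdict: not equivalent; witness: base=1, step=-3
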